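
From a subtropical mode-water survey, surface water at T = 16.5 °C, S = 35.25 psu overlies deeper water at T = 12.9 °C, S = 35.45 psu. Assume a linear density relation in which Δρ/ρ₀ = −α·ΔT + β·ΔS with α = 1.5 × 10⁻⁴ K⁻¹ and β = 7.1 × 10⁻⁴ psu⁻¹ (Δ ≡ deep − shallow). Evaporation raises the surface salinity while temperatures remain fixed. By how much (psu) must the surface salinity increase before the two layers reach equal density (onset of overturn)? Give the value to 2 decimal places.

Neutral buoyancy requires −α(T_deep − T_surf) + β(S_deep − S_surf′) = 0.
S_surf′ = S_deep − (α/β)·ΔT = 35.45 − (1.5 × 10⁻⁴/7.1 × 10⁻⁴)·(-3.6) = 36.2106 psu.
Increase required: 36.2106 − 35.25 = 0.9606 psu.

0.96 psu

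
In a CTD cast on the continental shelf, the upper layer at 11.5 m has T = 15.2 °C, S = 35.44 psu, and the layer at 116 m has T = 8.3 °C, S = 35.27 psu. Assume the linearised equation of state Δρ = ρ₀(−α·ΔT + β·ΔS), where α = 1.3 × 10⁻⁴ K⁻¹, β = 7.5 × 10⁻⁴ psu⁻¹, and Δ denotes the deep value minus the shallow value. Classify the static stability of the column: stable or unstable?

ΔT = 8.3 − 15.2 = -6.9 K and ΔS = 35.27 − 35.44 = -0.17 psu (deep − shallow).
−αΔT = 8.97 × 10⁻⁴; βΔS = -1.275 × 10⁻⁴; sum Δρ/ρ₀ = 7.695 × 10⁻⁴.
Δρ/ρ₀ > 0, so Δρ > 0: deeper water is denser → statically stable.

stable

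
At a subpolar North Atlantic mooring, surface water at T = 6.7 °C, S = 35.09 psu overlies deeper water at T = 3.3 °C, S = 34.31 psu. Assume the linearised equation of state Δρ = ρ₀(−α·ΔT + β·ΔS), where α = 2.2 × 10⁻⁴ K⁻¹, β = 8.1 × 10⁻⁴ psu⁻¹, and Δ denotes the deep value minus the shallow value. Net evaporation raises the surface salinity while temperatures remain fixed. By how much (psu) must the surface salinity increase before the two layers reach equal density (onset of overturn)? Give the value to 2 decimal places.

0.14 psu

Neutral buoyancy requires −α(T_deep − T_surf) + β(S_deep − S_surf′) = 0.
S_surf′ = S_deep − (α/β)·ΔT = 34.31 − (2.2 × 10⁻⁴/8.1 × 10⁻⁴)·(-3.4) = 35.2335 psu.
Increase required: 35.2335 − 35.09 = 0.1435 psu.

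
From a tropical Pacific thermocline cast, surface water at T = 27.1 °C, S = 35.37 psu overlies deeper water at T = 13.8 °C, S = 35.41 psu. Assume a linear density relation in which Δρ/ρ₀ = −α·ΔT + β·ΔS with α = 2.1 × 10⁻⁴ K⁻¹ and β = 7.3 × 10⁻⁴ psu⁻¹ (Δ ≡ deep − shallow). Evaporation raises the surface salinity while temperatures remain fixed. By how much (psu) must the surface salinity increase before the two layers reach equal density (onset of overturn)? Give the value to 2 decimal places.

3.87 psu

Neutral buoyancy requires −α(T_deep − T_surf) + β(S_deep − S_surf′) = 0.
S_surf′ = S_deep − (α/β)·ΔT = 35.41 − (2.1 × 10⁻⁴/7.3 × 10⁻⁴)·(-13.3) = 39.2360 psu.
Increase required: 39.2360 − 35.37 = 3.8660 psu.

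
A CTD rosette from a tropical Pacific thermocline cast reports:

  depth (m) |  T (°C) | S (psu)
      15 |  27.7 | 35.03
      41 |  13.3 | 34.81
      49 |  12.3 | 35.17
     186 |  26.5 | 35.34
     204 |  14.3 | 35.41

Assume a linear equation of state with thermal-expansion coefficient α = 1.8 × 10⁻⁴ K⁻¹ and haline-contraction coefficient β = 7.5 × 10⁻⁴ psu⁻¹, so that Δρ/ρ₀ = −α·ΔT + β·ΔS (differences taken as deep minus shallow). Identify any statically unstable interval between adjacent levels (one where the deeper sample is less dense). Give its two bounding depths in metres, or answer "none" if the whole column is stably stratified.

Evaluate Δρ/ρ₀ = −αΔT + βΔS across each adjacent pair:
  15–41 m: −αΔT+βΔS = −(1.8 × 10⁻⁴)(-14.4)+(7.5 × 10⁻⁴)(-0.22) = 2.4 × 10⁻³ → stable
  41–49 m: −αΔT+βΔS = −(1.8 × 10⁻⁴)(-1.0)+(7.5 × 10⁻⁴)(+0.36) = 4.5 × 10⁻⁴ → stable
  49–186 m: −αΔT+βΔS = −(1.8 × 10⁻⁴)(+14.2)+(7.5 × 10⁻⁴)(+0.17) = -2.4 × 10⁻³ → UNSTABLE
  186–204 m: −αΔT+βΔS = −(1.8 × 10⁻⁴)(-12.2)+(7.5 × 10⁻⁴)(+0.07) = 2.2 × 10⁻³ → stable
The 49–186 m interval has Δρ < 0: lighter water underlies denser water.

49–186 m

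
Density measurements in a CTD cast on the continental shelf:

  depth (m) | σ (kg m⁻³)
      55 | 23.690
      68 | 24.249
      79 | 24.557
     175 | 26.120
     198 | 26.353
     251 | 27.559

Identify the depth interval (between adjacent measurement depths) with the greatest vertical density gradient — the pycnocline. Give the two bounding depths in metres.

55–68 m

Compute the density gradient over each adjacent pair:
  55–68 m: Δρ/Δz = 0.559/13 = 0.043 kg m⁻⁴
  68–79 m: Δρ/Δz = 0.308/11 = 0.028 kg m⁻⁴
  79–175 m: Δρ/Δz = 1.563/96 = 0.016 kg m⁻⁴
  175–198 m: Δρ/Δz = 0.233/23 = 0.010 kg m⁻⁴
  198–251 m: Δρ/Δz = 1.206/53 = 0.023 kg m⁻⁴
The largest gradient is in the 55–68 m interval — the pycnocline.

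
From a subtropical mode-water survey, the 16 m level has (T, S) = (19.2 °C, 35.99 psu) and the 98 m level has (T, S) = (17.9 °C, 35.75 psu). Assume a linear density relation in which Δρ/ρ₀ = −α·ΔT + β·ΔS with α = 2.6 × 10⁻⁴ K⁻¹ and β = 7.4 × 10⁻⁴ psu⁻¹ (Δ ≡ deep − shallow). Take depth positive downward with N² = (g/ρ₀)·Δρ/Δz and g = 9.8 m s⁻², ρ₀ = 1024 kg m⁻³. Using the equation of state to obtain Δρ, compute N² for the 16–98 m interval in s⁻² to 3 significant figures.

ΔT = -1.3 K, ΔS = -0.24 psu (deep − shallow).
Δρ/ρ₀ = −αΔT + βΔS = 3.38 × 10⁻⁴ − 1.776 × 10⁻⁴ = 1.604 × 10⁻⁴, so Δρ ≈ 0.1642 kg m⁻³.
N² = (g/ρ₀)·Δρ/Δz = g·(Δρ/ρ₀)/Δz = 9.8 × 1.604 × 10⁻⁴ / 82 = 1.9170 × 10⁻⁵ s⁻² ≈ 1.92 × 10⁻⁵ s⁻².

1.92 × 10⁻⁵ s⁻²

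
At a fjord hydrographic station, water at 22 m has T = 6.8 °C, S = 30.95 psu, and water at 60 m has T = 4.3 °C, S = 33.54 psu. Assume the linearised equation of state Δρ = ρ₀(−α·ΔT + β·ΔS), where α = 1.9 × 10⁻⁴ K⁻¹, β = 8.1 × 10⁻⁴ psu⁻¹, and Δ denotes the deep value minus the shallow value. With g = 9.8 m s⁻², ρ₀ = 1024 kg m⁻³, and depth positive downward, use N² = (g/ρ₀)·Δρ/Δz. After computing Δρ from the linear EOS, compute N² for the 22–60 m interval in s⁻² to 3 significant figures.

ΔT = -2.5 K, ΔS = +2.59 psu (deep − shallow).
Δρ/ρ₀ = −αΔT + βΔS = 4.75 × 10⁻⁴ + 2.0979 × 10⁻³ = 2.5729 × 10⁻³, so Δρ ≈ 2.635 kg m⁻³.
N² = (g/ρ₀)·Δρ/Δz = g·(Δρ/ρ₀)/Δz = 9.8 × 2.5729 × 10⁻³ / 38 = 6.6354 × 10⁻⁴ s⁻² ≈ 6.64 × 10⁻⁴ s⁻².

6.64 × 10⁻⁴ s⁻²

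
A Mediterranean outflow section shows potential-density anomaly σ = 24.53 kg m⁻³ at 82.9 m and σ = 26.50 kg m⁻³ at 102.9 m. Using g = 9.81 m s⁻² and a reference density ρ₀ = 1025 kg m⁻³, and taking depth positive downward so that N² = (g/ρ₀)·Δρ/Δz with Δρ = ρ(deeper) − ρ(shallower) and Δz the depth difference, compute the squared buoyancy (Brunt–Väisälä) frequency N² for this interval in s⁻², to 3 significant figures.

9.43 × 10⁻⁴ s⁻²

Δρ = 1026.50 − 1024.53 = 1.97 kg m⁻³ over Δz = 102.9 − 82.9 = 20 m.
N² = (9.81/1025) × (1.97/20) = 9.4272 × 10⁻⁴ s⁻² ≈ 9.43 × 10⁻⁴ s⁻².
A positive N² confirms static stability across the interval.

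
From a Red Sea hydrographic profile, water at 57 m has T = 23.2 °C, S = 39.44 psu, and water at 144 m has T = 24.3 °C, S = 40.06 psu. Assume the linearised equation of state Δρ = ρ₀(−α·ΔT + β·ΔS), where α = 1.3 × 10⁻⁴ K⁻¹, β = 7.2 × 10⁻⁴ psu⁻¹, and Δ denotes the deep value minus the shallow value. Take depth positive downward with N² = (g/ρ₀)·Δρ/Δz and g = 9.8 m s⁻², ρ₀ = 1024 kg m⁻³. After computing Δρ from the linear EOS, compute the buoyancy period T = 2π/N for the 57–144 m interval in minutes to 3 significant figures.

17.9 min

ΔT = +1.1 K, ΔS = +0.62 psu (deep − shallow).
Δρ/ρ₀ = −αΔT + βΔS = -1.43 × 10⁻⁴ + 4.464 × 10⁻⁴ = 3.034 × 10⁻⁴, so Δρ ≈ 0.3107 kg m⁻³.
N² = (g/ρ₀)·Δρ/Δz = g·(Δρ/ρ₀)/Δz = 9.8 × 3.034 × 10⁻⁴ / 87 = 3.4176 × 10⁻⁵ s⁻².
N = √(3.4176 × 10⁻⁵) = 5.8460 × 10⁻³ rad s⁻¹ → T = 2π/N = 1.0748 × 10³ s = 17.913 min ≈ 17.9 min.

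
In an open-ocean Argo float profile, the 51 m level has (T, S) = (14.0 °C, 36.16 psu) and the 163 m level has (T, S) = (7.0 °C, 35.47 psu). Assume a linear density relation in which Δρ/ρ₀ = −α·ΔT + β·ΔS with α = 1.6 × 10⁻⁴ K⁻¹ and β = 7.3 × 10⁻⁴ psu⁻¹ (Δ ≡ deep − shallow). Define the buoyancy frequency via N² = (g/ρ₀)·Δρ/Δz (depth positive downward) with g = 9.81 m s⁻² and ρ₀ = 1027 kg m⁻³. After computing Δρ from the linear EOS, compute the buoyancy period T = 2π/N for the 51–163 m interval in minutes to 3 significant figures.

ΔT = -7.0 K, ΔS = -0.69 psu (deep − shallow).
Δρ/ρ₀ = −αΔT + βΔS = 1.12 × 10⁻³ − 5.037 × 10⁻⁴ = 6.163 × 10⁻⁴, so Δρ ≈ 0.6329 kg m⁻³.
N² = (g/ρ₀)·Δρ/Δz = g·(Δρ/ρ₀)/Δz = 9.81 × 6.163 × 10⁻⁴ / 112 = 5.3981 × 10⁻⁵ s⁻².
N = √(5.3981 × 10⁻⁵) = 7.3472 × 10⁻³ rad s⁻¹ → T = 2π/N = 855.18 s = 14.253 min ≈ 14.3 min.

14.3 min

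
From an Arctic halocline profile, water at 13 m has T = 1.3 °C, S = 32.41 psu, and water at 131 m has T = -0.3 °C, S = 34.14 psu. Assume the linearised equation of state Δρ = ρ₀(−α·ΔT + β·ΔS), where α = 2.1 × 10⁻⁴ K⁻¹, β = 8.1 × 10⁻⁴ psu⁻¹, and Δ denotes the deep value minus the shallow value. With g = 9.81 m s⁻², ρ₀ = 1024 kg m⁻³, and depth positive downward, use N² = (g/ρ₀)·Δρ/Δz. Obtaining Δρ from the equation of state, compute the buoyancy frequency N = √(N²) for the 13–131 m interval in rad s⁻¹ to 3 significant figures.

0.0120 rad s⁻¹

ΔT = -1.6 K, ΔS = +1.73 psu (deep − shallow).
Δρ/ρ₀ = −αΔT + βΔS = 3.36 × 10⁻⁴ + 1.4013 × 10⁻³ = 1.7373 × 10⁻³, so Δρ ≈ 1.779 kg m⁻³.
N² = (g/ρ₀)·Δρ/Δz = g·(Δρ/ρ₀)/Δz = 9.81 × 1.7373 × 10⁻³ / 118 = 1.4443 × 10⁻⁴ s⁻².
N = √(1.4443 × 10⁻⁴) = 0.012018 rad s⁻¹ ≈ 0.0120 rad s⁻¹.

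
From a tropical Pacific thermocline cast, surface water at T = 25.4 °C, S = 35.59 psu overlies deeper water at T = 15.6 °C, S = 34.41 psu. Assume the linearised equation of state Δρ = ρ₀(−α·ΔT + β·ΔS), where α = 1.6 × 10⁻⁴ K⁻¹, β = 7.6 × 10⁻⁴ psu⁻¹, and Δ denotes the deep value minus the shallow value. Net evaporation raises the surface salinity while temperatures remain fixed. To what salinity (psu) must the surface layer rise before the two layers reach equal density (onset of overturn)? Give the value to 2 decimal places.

Neutral buoyancy requires −α(T_deep − T_surf) + β(S_deep − S_surf′) = 0.
S_surf′ = S_deep − (α/β)·ΔT = 34.41 − (1.6 × 10⁻⁴/7.6 × 10⁻⁴)·(-9.8) = 36.4732 psu.
Increase required: 36.4732 − 35.59 = 0.8832 psu.

36.47 psu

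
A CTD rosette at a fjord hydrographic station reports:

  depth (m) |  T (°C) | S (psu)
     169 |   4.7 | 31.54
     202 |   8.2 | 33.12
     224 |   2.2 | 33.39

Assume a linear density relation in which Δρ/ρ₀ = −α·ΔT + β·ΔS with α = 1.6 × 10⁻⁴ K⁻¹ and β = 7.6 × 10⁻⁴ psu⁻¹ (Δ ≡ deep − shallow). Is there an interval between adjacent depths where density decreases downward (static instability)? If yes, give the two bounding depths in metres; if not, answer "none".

Evaluate Δρ/ρ₀ = −αΔT + βΔS across each adjacent pair:
  169–202 m: −αΔT+βΔS = −(1.6 × 10⁻⁴)(+3.5)+(7.6 × 10⁻⁴)(+1.58) = 6.4 × 10⁻⁴ → stable
  202–224 m: −αΔT+βΔS = −(1.6 × 10⁻⁴)(-6.0)+(7.6 × 10⁻⁴)(+0.27) = 1.2 × 10⁻³ → stable
Every interval has Δρ > 0: the column is stably stratified throughout.

none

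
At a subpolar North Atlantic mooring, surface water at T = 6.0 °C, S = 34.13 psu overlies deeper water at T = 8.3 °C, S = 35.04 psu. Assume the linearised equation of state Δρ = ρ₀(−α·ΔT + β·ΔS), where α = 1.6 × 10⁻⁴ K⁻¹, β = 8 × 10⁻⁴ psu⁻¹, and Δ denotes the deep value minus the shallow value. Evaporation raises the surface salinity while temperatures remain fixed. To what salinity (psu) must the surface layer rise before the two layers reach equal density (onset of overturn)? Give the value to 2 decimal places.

Neutral buoyancy requires −α(T_deep − T_surf) + β(S_deep − S_surf′) = 0.
S_surf′ = S_deep − (α/β)·ΔT = 35.04 − (1.6 × 10⁻⁴/8 × 10⁻⁴)·(+2.3) = 34.5800 psu.
Increase required: 34.5800 − 34.13 = 0.4500 psu.

34.58 psu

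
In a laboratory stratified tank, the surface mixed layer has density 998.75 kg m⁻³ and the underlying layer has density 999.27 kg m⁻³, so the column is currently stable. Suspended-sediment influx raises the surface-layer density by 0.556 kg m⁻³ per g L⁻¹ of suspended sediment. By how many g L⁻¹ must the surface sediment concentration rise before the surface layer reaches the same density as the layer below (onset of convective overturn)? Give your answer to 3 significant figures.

Density deficit of the surface layer: 999.27 − 998.75 = 0.52 kg m⁻³.
Required change = 0.52 / 0.556 = 0.935 g L⁻¹.

0.935 g L⁻¹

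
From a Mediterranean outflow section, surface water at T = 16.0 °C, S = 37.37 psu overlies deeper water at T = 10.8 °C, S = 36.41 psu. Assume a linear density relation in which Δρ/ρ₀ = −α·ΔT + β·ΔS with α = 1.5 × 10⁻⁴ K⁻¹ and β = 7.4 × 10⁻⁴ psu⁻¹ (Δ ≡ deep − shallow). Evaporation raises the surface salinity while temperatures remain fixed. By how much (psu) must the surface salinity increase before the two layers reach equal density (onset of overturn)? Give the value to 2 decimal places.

Neutral buoyancy requires −α(T_deep − T_surf) + β(S_deep − S_surf′) = 0.
S_surf′ = S_deep − (α/β)·ΔT = 36.41 − (1.5 × 10⁻⁴/7.4 × 10⁻⁴)·(-5.2) = 37.4641 psu.
Increase required: 37.4641 − 37.37 = 0.0941 psu.

0.09 psu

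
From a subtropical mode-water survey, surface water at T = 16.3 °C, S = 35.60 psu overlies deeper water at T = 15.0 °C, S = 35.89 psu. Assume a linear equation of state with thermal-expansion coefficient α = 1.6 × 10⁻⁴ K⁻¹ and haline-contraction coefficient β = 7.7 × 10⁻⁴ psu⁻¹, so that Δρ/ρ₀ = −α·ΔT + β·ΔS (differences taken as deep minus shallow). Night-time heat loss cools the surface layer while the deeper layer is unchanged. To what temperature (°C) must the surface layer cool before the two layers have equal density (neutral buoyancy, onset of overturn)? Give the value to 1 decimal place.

13.6 °C

Neutral buoyancy requires Δρ = 0, i.e. −α(T_deep − T_surf′) + β(S_deep − S_surf) = 0.
T_surf′ = T_deep − (β/α)·ΔS = 15.0 − (7.7 × 10⁻⁴/1.6 × 10⁻⁴)·(+0.29) = 13.604 °C.
Cooling required: 16.3 − (13.604) = 2.696 °C.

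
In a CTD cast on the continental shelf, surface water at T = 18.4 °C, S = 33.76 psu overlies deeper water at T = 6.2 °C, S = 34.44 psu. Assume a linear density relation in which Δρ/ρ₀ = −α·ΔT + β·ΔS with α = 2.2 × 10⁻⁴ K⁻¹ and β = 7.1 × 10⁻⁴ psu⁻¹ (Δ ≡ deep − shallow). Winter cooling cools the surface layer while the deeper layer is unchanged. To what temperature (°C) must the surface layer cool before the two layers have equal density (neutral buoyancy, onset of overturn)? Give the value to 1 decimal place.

Neutral buoyancy requires Δρ = 0, i.e. −α(T_deep − T_surf′) + β(S_deep − S_surf) = 0.
T_surf′ = T_deep − (β/α)·ΔS = 6.2 − (7.1 × 10⁻⁴/2.2 × 10⁻⁴)·(+0.68) = 4.005 °C.
Cooling required: 18.4 − (4.005) = 14.395 °C.

4.0 °C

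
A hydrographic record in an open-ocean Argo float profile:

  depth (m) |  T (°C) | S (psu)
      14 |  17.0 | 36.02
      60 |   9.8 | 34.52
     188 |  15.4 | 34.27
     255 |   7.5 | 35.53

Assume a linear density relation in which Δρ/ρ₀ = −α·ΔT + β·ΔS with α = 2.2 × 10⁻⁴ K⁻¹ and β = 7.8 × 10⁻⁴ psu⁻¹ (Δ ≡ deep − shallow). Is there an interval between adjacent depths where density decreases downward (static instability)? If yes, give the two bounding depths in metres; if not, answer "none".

Evaluate Δρ/ρ₀ = −αΔT + βΔS across each adjacent pair:
  14–60 m: −αΔT+βΔS = −(2.2 × 10⁻⁴)(-7.2)+(7.8 × 10⁻⁴)(-1.50) = 4.1 × 10⁻⁴ → stable
  60–188 m: −αΔT+βΔS = −(2.2 × 10⁻⁴)(+5.6)+(7.8 × 10⁻⁴)(-0.25) = -1.4 × 10⁻³ → UNSTABLE
  188–255 m: −αΔT+βΔS = −(2.2 × 10⁻⁴)(-7.9)+(7.8 × 10⁻⁴)(+1.26) = 2.7 × 10⁻³ → stable
The 60–188 m interval has Δρ < 0: lighter water underlies denser water.

60–188 m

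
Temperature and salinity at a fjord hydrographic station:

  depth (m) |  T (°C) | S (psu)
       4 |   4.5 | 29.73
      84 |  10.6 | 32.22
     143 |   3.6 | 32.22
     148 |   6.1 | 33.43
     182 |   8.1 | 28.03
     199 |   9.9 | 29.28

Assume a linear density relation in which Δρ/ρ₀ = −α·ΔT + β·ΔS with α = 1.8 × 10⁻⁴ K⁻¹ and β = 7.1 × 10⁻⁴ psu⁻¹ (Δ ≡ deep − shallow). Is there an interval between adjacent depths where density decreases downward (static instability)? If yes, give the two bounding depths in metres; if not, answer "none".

Evaluate Δρ/ρ₀ = −αΔT + βΔS across each adjacent pair:
  4–84 m: −αΔT+βΔS = −(1.8 × 10⁻⁴)(+6.1)+(7.1 × 10⁻⁴)(+2.49) = 6.7 × 10⁻⁴ → stable
  84–143 m: −αΔT+βΔS = −(1.8 × 10⁻⁴)(-7.0)+(7.1 × 10⁻⁴)(+0.00) = 1.3 × 10⁻³ → stable
  143–148 m: −αΔT+βΔS = −(1.8 × 10⁻⁴)(+2.5)+(7.1 × 10⁻⁴)(+1.21) = 4.1 × 10⁻⁴ → stable
  148–182 m: −αΔT+βΔS = −(1.8 × 10⁻⁴)(+2.0)+(7.1 × 10⁻⁴)(-5.40) = -4.2 × 10⁻³ → UNSTABLE
  182–199 m: −αΔT+βΔS = −(1.8 × 10⁻⁴)(+1.8)+(7.1 × 10⁻⁴)(+1.25) = 5.6 × 10⁻⁴ → stable
The 148–182 m interval has Δρ < 0: lighter water underlies denser water.

148–182 m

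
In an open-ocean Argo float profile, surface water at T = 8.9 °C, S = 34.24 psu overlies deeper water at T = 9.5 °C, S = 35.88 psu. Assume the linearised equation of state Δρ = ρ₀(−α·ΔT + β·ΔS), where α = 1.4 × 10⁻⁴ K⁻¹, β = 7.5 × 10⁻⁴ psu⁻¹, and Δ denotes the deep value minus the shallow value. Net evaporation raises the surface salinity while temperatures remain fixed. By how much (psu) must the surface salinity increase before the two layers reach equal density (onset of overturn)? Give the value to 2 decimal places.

Neutral buoyancy requires −α(T_deep − T_surf) + β(S_deep − S_surf′) = 0.
S_surf′ = S_deep − (α/β)·ΔT = 35.88 − (1.4 × 10⁻⁴/7.5 × 10⁻⁴)·(+0.6) = 35.7680 psu.
Increase required: 35.7680 − 34.24 = 1.5280 psu.

1.53 psu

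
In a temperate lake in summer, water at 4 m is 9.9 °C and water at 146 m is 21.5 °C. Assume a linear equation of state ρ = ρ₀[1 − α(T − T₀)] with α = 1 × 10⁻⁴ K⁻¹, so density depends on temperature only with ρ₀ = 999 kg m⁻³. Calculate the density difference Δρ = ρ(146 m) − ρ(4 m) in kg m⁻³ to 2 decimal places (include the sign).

ΔT = +11.6 K, Δρ/ρ₀ = −αΔT = -1.16 × 10⁻³.
Δρ = 999 × (-1.16 × 10⁻³) = -1.16 kg m⁻³.
Negative Δρ: lighter below, statically unstable.

-1.16 kg m⁻³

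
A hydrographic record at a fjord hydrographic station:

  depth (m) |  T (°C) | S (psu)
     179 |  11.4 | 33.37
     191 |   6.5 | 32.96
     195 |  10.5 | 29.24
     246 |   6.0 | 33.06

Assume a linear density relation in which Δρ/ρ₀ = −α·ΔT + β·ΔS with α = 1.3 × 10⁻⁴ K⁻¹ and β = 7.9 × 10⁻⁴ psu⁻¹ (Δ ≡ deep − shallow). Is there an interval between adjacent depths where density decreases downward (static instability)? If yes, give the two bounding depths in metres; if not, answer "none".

Evaluate Δρ/ρ₀ = −αΔT + βΔS across each adjacent pair:
  179–191 m: −αΔT+βΔS = −(1.3 × 10⁻⁴)(-4.9)+(7.9 × 10⁻⁴)(-0.41) = 3.1 × 10⁻⁴ → stable
  191–195 m: −αΔT+βΔS = −(1.3 × 10⁻⁴)(+4.0)+(7.9 × 10⁻⁴)(-3.72) = -3.5 × 10⁻³ → UNSTABLE
  195–246 m: −αΔT+βΔS = −(1.3 × 10⁻⁴)(-4.5)+(7.9 × 10⁻⁴)(+3.82) = 3.6 × 10⁻³ → stable
The 191–195 m interval has Δρ < 0: lighter water underlies denser water.

191–195 m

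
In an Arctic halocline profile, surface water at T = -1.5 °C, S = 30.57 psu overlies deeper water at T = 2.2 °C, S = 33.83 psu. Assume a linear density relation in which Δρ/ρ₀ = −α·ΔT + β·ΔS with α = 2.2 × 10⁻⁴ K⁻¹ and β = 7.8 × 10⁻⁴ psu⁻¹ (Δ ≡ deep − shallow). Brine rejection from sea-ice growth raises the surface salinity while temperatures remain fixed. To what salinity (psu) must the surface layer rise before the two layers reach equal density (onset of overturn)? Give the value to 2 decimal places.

Neutral buoyancy requires −α(T_deep − T_surf) + β(S_deep − S_surf′) = 0.
S_surf′ = S_deep − (α/β)·ΔT = 33.83 − (2.2 × 10⁻⁴/7.8 × 10⁻⁴)·(+3.7) = 32.7864 psu.
Increase required: 32.7864 − 30.57 = 2.2164 psu.

32.79 psu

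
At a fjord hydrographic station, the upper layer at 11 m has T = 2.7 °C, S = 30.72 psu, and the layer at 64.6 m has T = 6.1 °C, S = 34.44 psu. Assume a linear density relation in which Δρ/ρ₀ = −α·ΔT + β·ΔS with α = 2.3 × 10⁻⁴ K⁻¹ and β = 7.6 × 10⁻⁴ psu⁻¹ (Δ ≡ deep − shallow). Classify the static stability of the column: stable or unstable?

stable

ΔT = 6.1 − 2.7 = +3.4 K and ΔS = 34.44 − 30.72 = +3.72 psu (deep − shallow).
−αΔT = -7.82 × 10⁻⁴; βΔS = 2.8272 × 10⁻³; sum Δρ/ρ₀ = 2.0452 × 10⁻³.
Δρ/ρ₀ > 0, so Δρ > 0: deeper water is denser → statically stable.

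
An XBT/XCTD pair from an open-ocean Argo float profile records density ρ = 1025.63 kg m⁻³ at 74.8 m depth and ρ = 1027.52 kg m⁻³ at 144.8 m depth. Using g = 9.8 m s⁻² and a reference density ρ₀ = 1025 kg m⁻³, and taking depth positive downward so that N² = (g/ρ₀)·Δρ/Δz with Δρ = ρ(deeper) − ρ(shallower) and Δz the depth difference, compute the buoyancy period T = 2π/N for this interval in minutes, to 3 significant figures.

Δρ = 1027.52 − 1025.63 = 1.89 kg m⁻³ over Δz = 144.8 − 74.8 = 70 m.
N² = (9.8/1025) × (1.89/70) = 2.5815 × 10⁻⁴ s⁻².
N = √(2.5815 × 10⁻⁴) = 0.016067 rad s⁻¹, so T = 2π/N = 391.06 s = 6.5177 min ≈ 6.52 min.

6.52 min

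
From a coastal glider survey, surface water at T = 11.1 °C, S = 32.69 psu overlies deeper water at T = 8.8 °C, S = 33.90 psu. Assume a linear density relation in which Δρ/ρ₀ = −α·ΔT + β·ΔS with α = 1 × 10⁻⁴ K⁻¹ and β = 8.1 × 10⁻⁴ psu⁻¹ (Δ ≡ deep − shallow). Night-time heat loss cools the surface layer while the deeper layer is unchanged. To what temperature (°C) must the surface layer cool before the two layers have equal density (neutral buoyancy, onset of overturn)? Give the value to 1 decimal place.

Neutral buoyancy requires Δρ = 0, i.e. −α(T_deep − T_surf′) + β(S_deep − S_surf) = 0.
T_surf′ = T_deep − (β/α)·ΔS = 8.8 − (8.1 × 10⁻⁴/1 × 10⁻⁴)·(+1.21) = -1.001 °C.
Cooling required: 11.1 − (-1.001) = 12.101 °C.

-1.0 °C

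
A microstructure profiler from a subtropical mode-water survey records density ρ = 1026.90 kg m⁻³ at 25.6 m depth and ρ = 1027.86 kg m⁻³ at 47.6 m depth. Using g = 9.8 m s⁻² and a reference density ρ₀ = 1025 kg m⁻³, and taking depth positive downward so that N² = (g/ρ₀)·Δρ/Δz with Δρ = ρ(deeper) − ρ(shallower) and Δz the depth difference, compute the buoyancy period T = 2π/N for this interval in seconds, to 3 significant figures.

Δρ = 1027.86 − 1026.90 = 0.96 kg m⁻³ over Δz = 47.6 − 25.6 = 22 m.
N² = (9.8/1025) × (0.96/22) = 4.1721 × 10⁻⁴ s⁻².
N = √(4.1721 × 10⁻⁴) = 0.020426 rad s⁻¹, so T = 2π/N = 307.61 s ≈ 308 s.
N² > 0, so the interval is statically stable.

308 s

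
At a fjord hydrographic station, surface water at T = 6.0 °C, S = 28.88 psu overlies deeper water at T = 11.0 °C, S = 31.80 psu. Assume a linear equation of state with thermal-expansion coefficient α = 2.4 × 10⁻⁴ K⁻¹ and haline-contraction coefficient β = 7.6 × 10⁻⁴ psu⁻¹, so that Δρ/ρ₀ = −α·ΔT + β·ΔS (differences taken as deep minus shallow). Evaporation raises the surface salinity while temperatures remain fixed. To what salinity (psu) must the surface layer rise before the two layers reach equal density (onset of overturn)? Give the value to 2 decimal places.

Neutral buoyancy requires −α(T_deep − T_surf) + β(S_deep − S_surf′) = 0.
S_surf′ = S_deep − (α/β)·ΔT = 31.80 − (2.4 × 10⁻⁴/7.6 × 10⁻⁴)·(+5.0) = 30.2211 psu.
Increase required: 30.2211 − 28.88 = 1.3411 psu.

30.22 psu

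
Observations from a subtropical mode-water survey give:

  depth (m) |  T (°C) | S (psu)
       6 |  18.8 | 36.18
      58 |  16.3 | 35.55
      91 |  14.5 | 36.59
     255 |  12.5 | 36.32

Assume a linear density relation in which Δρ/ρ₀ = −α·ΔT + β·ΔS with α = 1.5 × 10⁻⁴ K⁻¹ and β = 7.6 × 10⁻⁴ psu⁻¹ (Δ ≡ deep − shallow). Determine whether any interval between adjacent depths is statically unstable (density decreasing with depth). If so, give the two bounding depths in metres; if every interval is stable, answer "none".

6–58 m

Evaluate Δρ/ρ₀ = −αΔT + βΔS across each adjacent pair:
  6–58 m: −αΔT+βΔS = −(1.5 × 10⁻⁴)(-2.5)+(7.6 × 10⁻⁴)(-0.63) = -1.0 × 10⁻⁴ → UNSTABLE
  58–91 m: −αΔT+βΔS = −(1.5 × 10⁻⁴)(-1.8)+(7.6 × 10⁻⁴)(+1.04) = 1.1 × 10⁻³ → stable
  91–255 m: −αΔT+βΔS = −(1.5 × 10⁻⁴)(-2.0)+(7.6 × 10⁻⁴)(-0.27) = 9.5 × 10⁻⁵ → stable
The 6–58 m interval has Δρ < 0: lighter water underlies denser water.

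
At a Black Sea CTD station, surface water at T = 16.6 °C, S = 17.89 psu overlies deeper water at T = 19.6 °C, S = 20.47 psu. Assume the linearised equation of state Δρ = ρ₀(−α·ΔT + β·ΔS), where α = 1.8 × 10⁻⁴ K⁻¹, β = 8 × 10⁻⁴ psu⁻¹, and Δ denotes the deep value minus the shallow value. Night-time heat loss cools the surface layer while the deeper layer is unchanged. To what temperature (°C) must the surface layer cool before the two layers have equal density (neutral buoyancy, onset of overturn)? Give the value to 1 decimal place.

8.1 °C

Neutral buoyancy requires Δρ = 0, i.e. −α(T_deep − T_surf′) + β(S_deep − S_surf) = 0.
T_surf′ = T_deep − (β/α)·ΔS = 19.6 − (8 × 10⁻⁴/1.8 × 10⁻⁴)·(+2.58) = 8.133 °C.
Cooling required: 16.6 − (8.133) = 8.467 °C.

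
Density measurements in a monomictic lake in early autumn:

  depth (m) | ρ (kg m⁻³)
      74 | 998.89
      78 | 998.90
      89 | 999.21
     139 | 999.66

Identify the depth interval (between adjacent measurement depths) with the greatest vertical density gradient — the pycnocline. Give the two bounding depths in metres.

Compute the density gradient over each adjacent pair:
  74–78 m: Δρ/Δz = 0.01/4 = 2.5 × 10⁻³ kg m⁻⁴
  78–89 m: Δρ/Δz = 0.31/11 = 0.028 kg m⁻⁴
  89–139 m: Δρ/Δz = 0.45/50 = 9.0 × 10⁻³ kg m⁻⁴
The largest gradient is in the 78–89 m interval — the pycnocline.

78–89 m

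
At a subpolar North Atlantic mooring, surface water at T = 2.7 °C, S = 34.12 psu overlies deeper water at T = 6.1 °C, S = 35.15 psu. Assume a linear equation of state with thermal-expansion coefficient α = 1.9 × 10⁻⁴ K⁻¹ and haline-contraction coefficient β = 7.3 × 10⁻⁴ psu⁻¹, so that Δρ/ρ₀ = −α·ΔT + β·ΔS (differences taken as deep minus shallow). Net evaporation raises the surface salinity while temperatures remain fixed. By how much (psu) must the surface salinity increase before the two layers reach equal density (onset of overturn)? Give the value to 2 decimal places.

0.15 psu

Neutral buoyancy requires −α(T_deep − T_surf) + β(S_deep − S_surf′) = 0.
S_surf′ = S_deep − (α/β)·ΔT = 35.15 − (1.9 × 10⁻⁴/7.3 × 10⁻⁴)·(+3.4) = 34.2651 psu.
Increase required: 34.2651 − 34.12 = 0.1451 psu.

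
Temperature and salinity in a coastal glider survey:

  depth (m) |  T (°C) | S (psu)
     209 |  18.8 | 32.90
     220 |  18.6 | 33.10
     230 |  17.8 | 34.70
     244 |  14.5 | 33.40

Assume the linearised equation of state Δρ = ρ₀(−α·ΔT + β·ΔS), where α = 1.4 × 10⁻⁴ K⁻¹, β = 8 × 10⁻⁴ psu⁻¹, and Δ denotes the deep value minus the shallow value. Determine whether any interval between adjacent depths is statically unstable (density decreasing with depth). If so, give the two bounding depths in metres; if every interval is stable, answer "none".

230–244 m

Evaluate Δρ/ρ₀ = −αΔT + βΔS across each adjacent pair:
  209–220 m: −αΔT+βΔS = −(1.4 × 10⁻⁴)(-0.2)+(8 × 10⁻⁴)(+0.20) = 1.9 × 10⁻⁴ → stable
  220–230 m: −αΔT+βΔS = −(1.4 × 10⁻⁴)(-0.8)+(8 × 10⁻⁴)(+1.60) = 1.4 × 10⁻³ → stable
  230–244 m: −αΔT+βΔS = −(1.4 × 10⁻⁴)(-3.3)+(8 × 10⁻⁴)(-1.30) = -5.8 × 10⁻⁴ → UNSTABLE
The 230–244 m interval has Δρ < 0: lighter water underlies denser water.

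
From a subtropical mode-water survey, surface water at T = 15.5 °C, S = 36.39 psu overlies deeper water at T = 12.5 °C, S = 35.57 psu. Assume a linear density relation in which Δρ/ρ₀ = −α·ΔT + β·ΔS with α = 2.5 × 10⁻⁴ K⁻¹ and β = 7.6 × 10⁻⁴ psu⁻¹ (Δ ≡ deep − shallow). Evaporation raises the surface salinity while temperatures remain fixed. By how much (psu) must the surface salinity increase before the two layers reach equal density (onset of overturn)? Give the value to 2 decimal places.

0.17 psu

Neutral buoyancy requires −α(T_deep − T_surf) + β(S_deep − S_surf′) = 0.
S_surf′ = S_deep − (α/β)·ΔT = 35.57 − (2.5 × 10⁻⁴/7.6 × 10⁻⁴)·(-3.0) = 36.5568 psu.
Increase required: 36.5568 − 36.39 = 0.1668 psu.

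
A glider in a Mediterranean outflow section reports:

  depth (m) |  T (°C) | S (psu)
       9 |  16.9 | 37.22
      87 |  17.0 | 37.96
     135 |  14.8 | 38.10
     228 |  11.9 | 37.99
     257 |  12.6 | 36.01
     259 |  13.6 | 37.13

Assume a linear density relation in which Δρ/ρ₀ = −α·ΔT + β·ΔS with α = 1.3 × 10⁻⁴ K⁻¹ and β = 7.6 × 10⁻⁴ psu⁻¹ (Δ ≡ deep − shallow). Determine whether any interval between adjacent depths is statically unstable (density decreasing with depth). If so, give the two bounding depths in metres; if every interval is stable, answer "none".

228–257 m

Evaluate Δρ/ρ₀ = −αΔT + βΔS across each adjacent pair:
  9–87 m: −αΔT+βΔS = −(1.3 × 10⁻⁴)(+0.1)+(7.6 × 10⁻⁴)(+0.74) = 5.5 × 10⁻⁴ → stable
  87–135 m: −αΔT+βΔS = −(1.3 × 10⁻⁴)(-2.2)+(7.6 × 10⁻⁴)(+0.14) = 3.9 × 10⁻⁴ → stable
  135–228 m: −αΔT+βΔS = −(1.3 × 10⁻⁴)(-2.9)+(7.6 × 10⁻⁴)(-0.11) = 2.9 × 10⁻⁴ → stable
  228–257 m: −αΔT+βΔS = −(1.3 × 10⁻⁴)(+0.7)+(7.6 × 10⁻⁴)(-1.98) = -1.6 × 10⁻³ → UNSTABLE
  257–259 m: −αΔT+βΔS = −(1.3 × 10⁻⁴)(+1.0)+(7.6 × 10⁻⁴)(+1.12) = 7.2 × 10⁻⁴ → stable
The 228–257 m interval has Δρ < 0: lighter water underlies denser water.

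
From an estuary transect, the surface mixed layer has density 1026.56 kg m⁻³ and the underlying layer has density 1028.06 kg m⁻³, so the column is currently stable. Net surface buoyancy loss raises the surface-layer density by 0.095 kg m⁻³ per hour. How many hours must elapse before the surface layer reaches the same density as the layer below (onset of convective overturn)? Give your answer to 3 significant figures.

Density deficit of the surface layer: 1028.06 − 1026.56 = 1.5 kg m⁻³.
Required change = 1.5 / 0.095 = 15.8 hours.

15.8 hours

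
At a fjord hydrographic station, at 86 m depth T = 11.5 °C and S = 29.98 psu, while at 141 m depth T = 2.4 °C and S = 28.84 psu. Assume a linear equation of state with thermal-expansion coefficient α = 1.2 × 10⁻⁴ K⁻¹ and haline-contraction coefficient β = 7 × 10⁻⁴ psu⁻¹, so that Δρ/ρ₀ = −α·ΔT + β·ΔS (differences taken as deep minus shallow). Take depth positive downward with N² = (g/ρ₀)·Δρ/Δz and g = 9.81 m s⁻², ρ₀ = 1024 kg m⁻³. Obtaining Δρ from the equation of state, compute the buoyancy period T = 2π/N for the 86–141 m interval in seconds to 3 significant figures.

868 s

ΔT = -9.1 K, ΔS = -1.14 psu (deep − shallow).
Δρ/ρ₀ = −αΔT + βΔS = 1.092 × 10⁻³ − 7.98 × 10⁻⁴ = 2.94 × 10⁻⁴, so Δρ ≈ 0.3011 kg m⁻³.
N² = (g/ρ₀)·Δρ/Δz = g·(Δρ/ρ₀)/Δz = 9.81 × 2.94 × 10⁻⁴ / 55 = 5.2439 × 10⁻⁵ s⁻².
N = √(5.2439 × 10⁻⁵) = 7.2415 × 10⁻³ rad s⁻¹ → T = 2π/N = 867.66 s ≈ 868 s.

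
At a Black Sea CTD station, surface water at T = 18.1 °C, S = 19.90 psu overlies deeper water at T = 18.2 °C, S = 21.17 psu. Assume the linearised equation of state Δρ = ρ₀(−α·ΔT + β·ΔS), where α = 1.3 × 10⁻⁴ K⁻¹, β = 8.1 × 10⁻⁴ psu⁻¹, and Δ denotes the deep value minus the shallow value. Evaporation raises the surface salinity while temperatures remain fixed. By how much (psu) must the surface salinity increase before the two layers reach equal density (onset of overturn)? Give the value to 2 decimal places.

Neutral buoyancy requires −α(T_deep − T_surf) + β(S_deep − S_surf′) = 0.
S_surf′ = S_deep − (α/β)·ΔT = 21.17 − (1.3 × 10⁻⁴/8.1 × 10⁻⁴)·(+0.1) = 21.1540 psu.
Increase required: 21.1540 − 19.90 = 1.2540 psu.

1.25 psu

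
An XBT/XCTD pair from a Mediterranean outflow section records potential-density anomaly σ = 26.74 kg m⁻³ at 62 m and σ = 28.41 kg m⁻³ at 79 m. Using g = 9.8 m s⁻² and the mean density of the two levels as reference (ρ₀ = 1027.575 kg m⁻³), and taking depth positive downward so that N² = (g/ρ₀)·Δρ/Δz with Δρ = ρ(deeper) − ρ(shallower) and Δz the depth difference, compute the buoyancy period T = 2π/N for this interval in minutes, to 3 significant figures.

3.42 min

Δρ = 1028.41 − 1026.74 = 1.67 kg m⁻³ over Δz = 79 − 62 = 17 m.
N² = (9.8/1027.575) × (1.67/17) = 9.3687 × 10⁻⁴ s⁻².
N = √(9.3687 × 10⁻⁴) = 0.030608 rad s⁻¹, so T = 2π/N = 205.28 s = 3.4213 min ≈ 3.42 min.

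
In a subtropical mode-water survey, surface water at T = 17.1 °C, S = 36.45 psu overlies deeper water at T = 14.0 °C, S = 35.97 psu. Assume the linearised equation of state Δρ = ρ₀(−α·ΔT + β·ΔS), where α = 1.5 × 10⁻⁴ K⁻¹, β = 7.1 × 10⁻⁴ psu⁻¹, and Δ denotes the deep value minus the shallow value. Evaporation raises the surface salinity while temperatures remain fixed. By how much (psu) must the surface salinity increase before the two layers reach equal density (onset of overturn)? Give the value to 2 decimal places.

0.17 psu

Neutral buoyancy requires −α(T_deep − T_surf) + β(S_deep − S_surf′) = 0.
S_surf′ = S_deep − (α/β)·ΔT = 35.97 − (1.5 × 10⁻⁴/7.1 × 10⁻⁴)·(-3.1) = 36.6249 psu.
Increase required: 36.6249 − 36.45 = 0.1749 psu.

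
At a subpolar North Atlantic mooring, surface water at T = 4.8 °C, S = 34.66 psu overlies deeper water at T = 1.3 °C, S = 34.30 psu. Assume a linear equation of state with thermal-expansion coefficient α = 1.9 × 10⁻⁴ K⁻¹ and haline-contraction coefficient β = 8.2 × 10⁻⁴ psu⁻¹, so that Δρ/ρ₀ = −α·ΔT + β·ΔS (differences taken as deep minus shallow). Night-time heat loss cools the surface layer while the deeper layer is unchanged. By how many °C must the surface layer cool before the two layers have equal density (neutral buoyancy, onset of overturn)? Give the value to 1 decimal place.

Neutral buoyancy requires Δρ = 0, i.e. −α(T_deep − T_surf′) + β(S_deep − S_surf) = 0.
T_surf′ = T_deep − (β/α)·ΔS = 1.3 − (8.2 × 10⁻⁴/1.9 × 10⁻⁴)·(-0.36) = 2.854 °C.
Cooling required: 4.8 − (2.854) = 1.946 °C.

1.9 °C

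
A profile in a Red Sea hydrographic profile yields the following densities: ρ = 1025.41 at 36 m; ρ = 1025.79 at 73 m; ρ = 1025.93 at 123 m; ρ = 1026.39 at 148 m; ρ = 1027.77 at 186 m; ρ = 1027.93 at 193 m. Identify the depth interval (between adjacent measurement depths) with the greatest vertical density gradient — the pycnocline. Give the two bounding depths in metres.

Compute the density gradient over each adjacent pair:
  36–73 m: Δρ/Δz = 0.38/37 = 0.010 kg m⁻⁴
  73–123 m: Δρ/Δz = 0.14/50 = 2.8 × 10⁻³ kg m⁻⁴
  123–148 m: Δρ/Δz = 0.46/25 = 0.018 kg m⁻⁴
  148–186 m: Δρ/Δz = 1.38/38 = 0.036 kg m⁻⁴
  186–193 m: Δρ/Δz = 0.16/7 = 0.023 kg m⁻⁴
The largest gradient is in the 148–186 m interval — the pycnocline.

148–186 m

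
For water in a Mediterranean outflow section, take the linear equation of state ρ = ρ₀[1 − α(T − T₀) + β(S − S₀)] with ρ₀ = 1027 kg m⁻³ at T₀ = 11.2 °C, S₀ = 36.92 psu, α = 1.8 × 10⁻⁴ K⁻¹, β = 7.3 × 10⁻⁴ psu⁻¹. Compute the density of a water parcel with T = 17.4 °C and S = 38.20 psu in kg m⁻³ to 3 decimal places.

T − T₀ = +6.2 K, S − S₀ = +1.28 psu.
Bracket = 1 − α·(+6.2) + β·(+1.28) = 1 + (-1.816 × 10⁻⁴) = 0.9998184.
ρ = 1027 × 0.9998184 = 1026.813 kg m⁻³.

1026.813 kg m⁻³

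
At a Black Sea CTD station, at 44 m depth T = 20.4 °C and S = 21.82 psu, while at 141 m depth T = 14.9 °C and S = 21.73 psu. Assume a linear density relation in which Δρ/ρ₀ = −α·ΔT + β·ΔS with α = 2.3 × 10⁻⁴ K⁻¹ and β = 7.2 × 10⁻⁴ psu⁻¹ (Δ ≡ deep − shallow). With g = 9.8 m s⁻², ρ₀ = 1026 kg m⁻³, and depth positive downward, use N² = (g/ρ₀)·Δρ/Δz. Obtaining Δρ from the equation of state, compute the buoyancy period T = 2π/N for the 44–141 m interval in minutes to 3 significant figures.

9.51 min

ΔT = -5.5 K, ΔS = -0.09 psu (deep − shallow).
Δρ/ρ₀ = −αΔT + βΔS = 1.265 × 10⁻³ − 6.48 × 10⁻⁵ = 1.2002 × 10⁻³, so Δρ ≈ 1.231 kg m⁻³.
N² = (g/ρ₀)·Δρ/Δz = g·(Δρ/ρ₀)/Δz = 9.8 × 1.2002 × 10⁻³ / 97 = 1.2126 × 10⁻⁴ s⁻².
N = √(1.2126 × 10⁻⁴) = 0.011012 rad s⁻¹ → T = 2π/N = 570.58 s = 9.5097 min ≈ 9.51 min.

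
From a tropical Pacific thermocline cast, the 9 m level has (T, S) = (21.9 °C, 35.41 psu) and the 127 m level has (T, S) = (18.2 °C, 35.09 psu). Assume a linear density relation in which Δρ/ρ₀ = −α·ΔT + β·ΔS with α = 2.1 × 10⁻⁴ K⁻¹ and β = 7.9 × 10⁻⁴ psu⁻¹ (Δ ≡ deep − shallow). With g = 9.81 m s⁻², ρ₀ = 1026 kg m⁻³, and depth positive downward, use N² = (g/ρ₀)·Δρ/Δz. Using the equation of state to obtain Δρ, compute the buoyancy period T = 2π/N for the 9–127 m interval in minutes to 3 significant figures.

15.9 min

ΔT = -3.7 K, ΔS = -0.32 psu (deep − shallow).
Δρ/ρ₀ = −αΔT + βΔS = 7.77 × 10⁻⁴ − 2.528 × 10⁻⁴ = 5.242 × 10⁻⁴, so Δρ ≈ 0.5378 kg m⁻³.
N² = (g/ρ₀)·Δρ/Δz = g·(Δρ/ρ₀)/Δz = 9.81 × 5.242 × 10⁻⁴ / 118 = 4.3580 × 10⁻⁵ s⁻².
N = √(4.3580 × 10⁻⁵) = 6.6015 × 10⁻³ rad s⁻¹ → T = 2π/N = 951.78 s = 15.863 min ≈ 15.9 min.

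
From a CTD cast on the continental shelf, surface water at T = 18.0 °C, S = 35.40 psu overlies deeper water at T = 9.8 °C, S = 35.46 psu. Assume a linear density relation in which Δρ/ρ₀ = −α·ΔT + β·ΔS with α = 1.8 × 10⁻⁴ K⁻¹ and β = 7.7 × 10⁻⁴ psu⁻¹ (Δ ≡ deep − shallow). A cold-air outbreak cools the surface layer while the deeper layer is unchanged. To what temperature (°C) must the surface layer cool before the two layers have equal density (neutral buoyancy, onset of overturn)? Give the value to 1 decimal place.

Neutral buoyancy requires Δρ = 0, i.e. −α(T_deep − T_surf′) + β(S_deep − S_surf) = 0.
T_surf′ = T_deep − (β/α)·ΔS = 9.8 − (7.7 × 10⁻⁴/1.8 × 10⁻⁴)·(+0.06) = 9.543 °C.
Cooling required: 18.0 − (9.543) = 8.457 °C.

9.5 °C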